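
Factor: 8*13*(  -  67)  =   - 2^3*13^1*67^1 = - 6968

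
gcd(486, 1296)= 162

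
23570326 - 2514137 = 21056189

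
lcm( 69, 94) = 6486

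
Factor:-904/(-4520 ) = 1/5 =5^ ( - 1 )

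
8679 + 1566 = 10245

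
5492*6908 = 37938736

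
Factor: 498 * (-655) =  - 326190 = -2^1*3^1 * 5^1*83^1* 131^1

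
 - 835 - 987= - 1822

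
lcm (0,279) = 0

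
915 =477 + 438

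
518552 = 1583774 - 1065222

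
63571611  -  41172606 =22399005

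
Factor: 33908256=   2^5*3^2 * 23^1 *5119^1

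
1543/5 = 308+3/5 = 308.60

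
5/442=5/442 = 0.01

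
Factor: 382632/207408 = 107/58 = 2^ ( - 1)*29^( - 1) * 107^1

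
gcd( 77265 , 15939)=9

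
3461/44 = 78 + 29/44 = 78.66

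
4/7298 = 2/3649 = 0.00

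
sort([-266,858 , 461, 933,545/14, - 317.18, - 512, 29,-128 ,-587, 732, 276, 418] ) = [-587, - 512, - 317.18, - 266,  -  128,29, 545/14, 276,418, 461, 732, 858,  933 ]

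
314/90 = 3 + 22/45 =3.49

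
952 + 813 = 1765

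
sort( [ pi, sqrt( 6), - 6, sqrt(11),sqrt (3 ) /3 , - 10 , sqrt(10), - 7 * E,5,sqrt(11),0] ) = [ - 7*E, - 10, - 6,0,  sqrt(3 ) /3,sqrt( 6 ), pi,  sqrt( 10),sqrt( 11 ), sqrt(11),5]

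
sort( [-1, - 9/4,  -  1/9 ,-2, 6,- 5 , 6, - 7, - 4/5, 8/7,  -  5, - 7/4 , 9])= [- 7, - 5, - 5,-9/4 ,- 2, - 7/4, - 1,-4/5,-1/9,8/7 , 6, 6, 9]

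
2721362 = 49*55538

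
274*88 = 24112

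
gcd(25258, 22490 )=346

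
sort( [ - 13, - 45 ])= [ -45, - 13 ] 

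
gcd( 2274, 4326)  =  6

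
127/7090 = 127/7090 = 0.02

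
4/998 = 2/499= 0.00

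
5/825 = 1/165 =0.01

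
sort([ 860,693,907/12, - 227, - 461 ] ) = [ - 461, - 227,  907/12 , 693,  860 ] 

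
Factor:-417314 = - 2^1*208657^1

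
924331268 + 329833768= 1254165036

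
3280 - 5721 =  - 2441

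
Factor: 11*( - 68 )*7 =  -2^2*7^1*11^1*17^1 = - 5236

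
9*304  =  2736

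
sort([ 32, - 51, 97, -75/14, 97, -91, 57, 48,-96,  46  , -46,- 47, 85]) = [ - 96, - 91,-51, - 47, -46, -75/14,32, 46 , 48, 57,85,97, 97] 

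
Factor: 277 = 277^1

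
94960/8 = 11870 = 11870.00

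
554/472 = 277/236 = 1.17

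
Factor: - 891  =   - 3^4*11^1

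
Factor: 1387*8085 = 11213895 = 3^1*5^1*7^2*11^1* 19^1*73^1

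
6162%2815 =532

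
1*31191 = 31191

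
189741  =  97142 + 92599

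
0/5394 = 0 = 0.00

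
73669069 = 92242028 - 18572959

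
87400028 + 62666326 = 150066354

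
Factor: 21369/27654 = 17/22 =2^( - 1) * 11^( - 1)*17^1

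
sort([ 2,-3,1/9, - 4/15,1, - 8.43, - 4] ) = [  -  8.43 , - 4, - 3,-4/15, 1/9,1,2]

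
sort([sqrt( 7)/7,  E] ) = [sqrt( 7 )/7,E ] 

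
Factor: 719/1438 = 2^(-1 ) =1/2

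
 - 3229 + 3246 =17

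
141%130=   11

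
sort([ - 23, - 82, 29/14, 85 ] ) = [ - 82, - 23,  29/14, 85] 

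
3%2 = 1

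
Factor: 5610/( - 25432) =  -15/68= - 2^(-2 )*3^1 * 5^1*17^( - 1 ) 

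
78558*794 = 62375052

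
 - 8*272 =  - 2176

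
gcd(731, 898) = 1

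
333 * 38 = 12654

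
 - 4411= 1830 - 6241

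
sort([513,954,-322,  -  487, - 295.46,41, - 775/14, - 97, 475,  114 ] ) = [ -487, - 322, - 295.46, - 97 , - 775/14,41,114,  475,513,954 ] 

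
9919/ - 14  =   - 709 + 1/2 = -708.50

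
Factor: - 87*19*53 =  - 87609 = - 3^1*19^1*29^1 *53^1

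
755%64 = 51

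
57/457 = 57/457 = 0.12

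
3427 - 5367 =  - 1940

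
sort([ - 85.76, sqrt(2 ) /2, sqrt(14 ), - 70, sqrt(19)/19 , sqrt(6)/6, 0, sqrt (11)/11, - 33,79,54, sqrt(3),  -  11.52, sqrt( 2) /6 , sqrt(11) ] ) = [ - 85.76, - 70,-33 , - 11.52, 0, sqrt (19) /19,sqrt( 2 )/6,sqrt(11) /11, sqrt(6 )/6, sqrt( 2) /2, sqrt( 3), sqrt(11 ), sqrt(14), 54,  79]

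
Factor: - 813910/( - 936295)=2^1*409^1*941^( - 1)= 818/941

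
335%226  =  109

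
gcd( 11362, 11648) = 26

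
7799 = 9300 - 1501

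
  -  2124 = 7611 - 9735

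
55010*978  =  53799780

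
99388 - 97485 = 1903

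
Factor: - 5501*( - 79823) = 439106323 =5501^1*79823^1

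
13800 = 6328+7472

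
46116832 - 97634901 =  - 51518069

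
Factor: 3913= 7^1*13^1*43^1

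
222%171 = 51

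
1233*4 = 4932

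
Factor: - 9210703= -9210703^1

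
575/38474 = 575/38474 = 0.01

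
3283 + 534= 3817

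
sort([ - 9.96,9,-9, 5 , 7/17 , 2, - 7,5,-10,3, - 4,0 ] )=[ - 10, - 9.96,-9,  -  7,-4, 0,7/17,2, 3, 5, 5,9]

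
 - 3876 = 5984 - 9860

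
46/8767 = 46/8767 = 0.01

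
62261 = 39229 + 23032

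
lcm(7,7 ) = 7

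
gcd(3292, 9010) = 2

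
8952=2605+6347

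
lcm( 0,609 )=0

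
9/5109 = 3/1703  =  0.00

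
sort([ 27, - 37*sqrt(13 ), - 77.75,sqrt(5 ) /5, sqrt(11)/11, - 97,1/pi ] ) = [ - 37*sqrt(13),-97 ,-77.75,sqrt(11 ) /11,1/pi, sqrt (5 )/5,27 ] 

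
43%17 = 9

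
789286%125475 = 36436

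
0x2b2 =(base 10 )690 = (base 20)1EA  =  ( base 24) 14I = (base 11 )578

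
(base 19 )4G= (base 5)332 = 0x5c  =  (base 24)3K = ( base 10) 92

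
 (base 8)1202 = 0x282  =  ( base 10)642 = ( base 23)14L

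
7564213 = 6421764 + 1142449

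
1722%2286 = 1722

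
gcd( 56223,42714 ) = 9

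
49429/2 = 49429/2  =  24714.50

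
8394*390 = 3273660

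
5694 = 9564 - 3870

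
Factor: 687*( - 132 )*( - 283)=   2^2*3^2*11^1*229^1*283^1 = 25663572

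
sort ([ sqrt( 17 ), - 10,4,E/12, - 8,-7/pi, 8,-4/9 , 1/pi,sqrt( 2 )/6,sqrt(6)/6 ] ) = [ - 10, - 8 , - 7/pi, - 4/9,E/12, sqrt( 2)/6,1/pi, sqrt( 6 ) /6,4,sqrt(17),8]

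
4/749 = 4/749 = 0.01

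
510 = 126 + 384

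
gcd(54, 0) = 54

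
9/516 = 3/172 =0.02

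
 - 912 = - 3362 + 2450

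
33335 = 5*6667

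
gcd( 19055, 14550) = 5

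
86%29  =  28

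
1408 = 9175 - 7767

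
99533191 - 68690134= 30843057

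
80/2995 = 16/599  =  0.03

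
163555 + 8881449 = 9045004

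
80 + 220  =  300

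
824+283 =1107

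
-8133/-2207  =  3+1512/2207 = 3.69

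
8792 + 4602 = 13394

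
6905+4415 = 11320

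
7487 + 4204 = 11691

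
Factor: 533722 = 2^1*7^1*67^1*569^1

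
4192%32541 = 4192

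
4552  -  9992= -5440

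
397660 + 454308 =851968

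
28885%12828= 3229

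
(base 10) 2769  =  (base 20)6I9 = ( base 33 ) 2HU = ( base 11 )2098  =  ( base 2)101011010001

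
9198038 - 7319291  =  1878747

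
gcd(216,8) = 8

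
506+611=1117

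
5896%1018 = 806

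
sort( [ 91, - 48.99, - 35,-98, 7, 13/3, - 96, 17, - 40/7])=[ - 98,- 96, - 48.99, - 35 , -40/7, 13/3, 7, 17,91 ]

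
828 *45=37260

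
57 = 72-15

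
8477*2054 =17411758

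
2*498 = 996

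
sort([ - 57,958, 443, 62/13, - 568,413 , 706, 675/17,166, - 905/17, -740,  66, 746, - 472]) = [ - 740,  -  568, - 472, - 57,-905/17,  62/13,675/17,66, 166 , 413, 443,  706,746,  958]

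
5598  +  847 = 6445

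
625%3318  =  625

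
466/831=466/831= 0.56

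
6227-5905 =322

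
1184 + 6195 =7379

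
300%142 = 16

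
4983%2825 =2158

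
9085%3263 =2559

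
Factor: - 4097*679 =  - 7^1 * 17^1*97^1*241^1 = -2781863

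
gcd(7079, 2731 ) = 1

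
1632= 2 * 816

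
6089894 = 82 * 74267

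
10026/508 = 19 + 187/254 = 19.74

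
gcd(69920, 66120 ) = 760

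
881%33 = 23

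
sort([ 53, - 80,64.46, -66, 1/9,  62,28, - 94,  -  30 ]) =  [-94,  -  80,-66, - 30 , 1/9 , 28,53,62, 64.46] 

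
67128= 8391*8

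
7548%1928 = 1764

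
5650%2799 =52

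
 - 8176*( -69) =564144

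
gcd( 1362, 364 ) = 2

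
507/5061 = 169/1687 = 0.10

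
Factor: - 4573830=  - 2^1 * 3^1 * 5^1*152461^1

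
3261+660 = 3921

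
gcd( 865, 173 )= 173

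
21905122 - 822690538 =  - 800785416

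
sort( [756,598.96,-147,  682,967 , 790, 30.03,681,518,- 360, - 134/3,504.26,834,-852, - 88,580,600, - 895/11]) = [ - 852, - 360, - 147, - 88, - 895/11, - 134/3 , 30.03, 504.26,518,580, 598.96,600,  681, 682, 756,790,834,967]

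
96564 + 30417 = 126981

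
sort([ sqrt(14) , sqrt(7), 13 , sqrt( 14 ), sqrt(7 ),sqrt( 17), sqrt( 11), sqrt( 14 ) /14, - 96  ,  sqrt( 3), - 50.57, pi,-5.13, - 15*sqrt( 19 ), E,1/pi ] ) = [ - 96,- 15 * sqrt( 19),-50.57, - 5.13, sqrt(14 )/14, 1/pi,  sqrt(3), sqrt( 7 ), sqrt(7 ), E, pi,sqrt(11 ), sqrt(14 ), sqrt( 14),sqrt(17), 13]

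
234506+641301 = 875807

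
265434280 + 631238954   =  896673234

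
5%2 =1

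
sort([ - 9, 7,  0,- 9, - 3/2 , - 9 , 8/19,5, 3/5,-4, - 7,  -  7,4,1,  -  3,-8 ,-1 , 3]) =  [  -  9,-9,-9,  -  8, - 7, - 7, - 4, - 3, - 3/2,  -  1,0,8/19,3/5, 1,3, 4,5,7]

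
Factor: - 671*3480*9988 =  - 23322779040 = - 2^5*3^1*5^1 * 11^2*29^1*61^1*227^1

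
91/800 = 91/800=0.11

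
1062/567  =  118/63 = 1.87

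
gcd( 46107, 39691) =1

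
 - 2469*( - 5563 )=13735047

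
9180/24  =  765/2  =  382.50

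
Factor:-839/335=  - 5^( - 1 )*67^( - 1)*839^1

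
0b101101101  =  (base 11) 302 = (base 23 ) fk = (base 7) 1031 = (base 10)365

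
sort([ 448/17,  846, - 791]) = [-791,448/17, 846] 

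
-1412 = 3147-4559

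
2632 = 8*329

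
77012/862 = 38506/431 = 89.34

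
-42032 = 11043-53075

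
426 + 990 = 1416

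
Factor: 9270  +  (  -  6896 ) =2^1*1187^1= 2374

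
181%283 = 181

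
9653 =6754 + 2899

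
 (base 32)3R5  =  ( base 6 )30125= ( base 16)f65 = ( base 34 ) 3DV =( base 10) 3941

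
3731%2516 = 1215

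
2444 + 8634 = 11078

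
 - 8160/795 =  - 544/53 =- 10.26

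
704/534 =352/267 = 1.32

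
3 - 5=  - 2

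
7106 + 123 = 7229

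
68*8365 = 568820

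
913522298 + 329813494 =1243335792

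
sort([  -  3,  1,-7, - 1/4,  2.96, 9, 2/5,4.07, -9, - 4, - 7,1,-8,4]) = [ - 9, - 8, - 7,-7, - 4, - 3, - 1/4,2/5 , 1,1, 2.96, 4,  4.07,9]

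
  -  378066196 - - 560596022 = 182529826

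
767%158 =135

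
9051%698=675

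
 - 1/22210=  - 1 + 22209/22210 = - 0.00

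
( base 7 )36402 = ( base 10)9459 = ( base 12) 5583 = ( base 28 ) C1N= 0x24F3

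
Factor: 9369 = 3^3*347^1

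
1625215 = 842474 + 782741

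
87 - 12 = 75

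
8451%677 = 327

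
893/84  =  10 + 53/84 = 10.63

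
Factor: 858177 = 3^2*17^1*71^1 * 79^1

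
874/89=874/89= 9.82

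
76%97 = 76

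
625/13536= 625/13536 = 0.05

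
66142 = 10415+55727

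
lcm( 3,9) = 9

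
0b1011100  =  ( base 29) 35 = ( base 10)92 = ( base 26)3E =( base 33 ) 2Q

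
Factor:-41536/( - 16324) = 2^4*7^(  -  1)*53^( - 1) * 59^1 = 944/371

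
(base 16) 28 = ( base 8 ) 50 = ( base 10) 40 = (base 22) 1i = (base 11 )37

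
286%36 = 34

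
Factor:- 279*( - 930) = 259470 = 2^1* 3^3  *  5^1*31^2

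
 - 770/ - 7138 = 385/3569 = 0.11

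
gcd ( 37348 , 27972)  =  4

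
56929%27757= 1415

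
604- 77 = 527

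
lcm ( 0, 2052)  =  0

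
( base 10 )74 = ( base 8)112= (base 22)38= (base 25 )2O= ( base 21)3b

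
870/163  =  5  +  55/163  =  5.34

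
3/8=3/8= 0.38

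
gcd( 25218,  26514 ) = 54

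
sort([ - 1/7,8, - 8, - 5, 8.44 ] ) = [ - 8,-5, - 1/7,8, 8.44] 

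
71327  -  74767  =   - 3440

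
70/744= 35/372 = 0.09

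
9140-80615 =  - 71475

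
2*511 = 1022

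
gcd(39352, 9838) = 9838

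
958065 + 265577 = 1223642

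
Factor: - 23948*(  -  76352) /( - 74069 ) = - 2^8*17^( - 1 )* 1193^1*4357^( - 1) * 5987^1 = -1828477696/74069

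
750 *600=450000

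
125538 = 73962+51576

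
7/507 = 7/507= 0.01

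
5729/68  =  84+ 1/4 = 84.25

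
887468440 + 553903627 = 1441372067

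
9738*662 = 6446556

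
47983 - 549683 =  - 501700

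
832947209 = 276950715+555996494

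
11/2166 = 11/2166 =0.01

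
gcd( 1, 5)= 1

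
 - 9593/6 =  -1599 + 1/6 = - 1598.83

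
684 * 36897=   25237548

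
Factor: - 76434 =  - 2^1 * 3^1*12739^1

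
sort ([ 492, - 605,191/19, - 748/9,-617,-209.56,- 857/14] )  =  [ - 617, - 605,-209.56, - 748/9,-857/14, 191/19 , 492 ]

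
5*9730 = 48650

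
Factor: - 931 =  - 7^2 * 19^1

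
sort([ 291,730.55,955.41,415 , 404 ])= [ 291, 404,415,730.55,955.41 ]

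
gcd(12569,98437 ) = 1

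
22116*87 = 1924092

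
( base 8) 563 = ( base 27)dk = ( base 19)10A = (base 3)111202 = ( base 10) 371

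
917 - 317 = 600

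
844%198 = 52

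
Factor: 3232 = 2^5*101^1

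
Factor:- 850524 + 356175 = -494349 = -3^1*367^1*449^1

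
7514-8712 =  - 1198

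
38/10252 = 19/5126=0.00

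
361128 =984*367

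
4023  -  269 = 3754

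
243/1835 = 243/1835 = 0.13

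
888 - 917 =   -  29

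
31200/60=520 =520.00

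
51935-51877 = 58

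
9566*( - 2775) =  - 26545650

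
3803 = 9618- 5815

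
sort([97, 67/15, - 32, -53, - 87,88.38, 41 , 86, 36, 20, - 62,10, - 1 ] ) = [-87, - 62,-53, - 32, - 1, 67/15 , 10, 20,  36,41,86,88.38,  97]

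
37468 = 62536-25068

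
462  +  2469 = 2931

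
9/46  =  9/46 = 0.20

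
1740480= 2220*784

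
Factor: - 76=- 2^2* 19^1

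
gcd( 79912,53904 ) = 8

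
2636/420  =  6 + 29/105  =  6.28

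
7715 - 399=7316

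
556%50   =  6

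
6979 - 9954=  - 2975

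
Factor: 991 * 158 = 2^1*79^1*991^1  =  156578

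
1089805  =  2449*445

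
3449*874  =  3014426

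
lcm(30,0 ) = 0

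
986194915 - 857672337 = 128522578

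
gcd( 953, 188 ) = 1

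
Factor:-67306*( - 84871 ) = 2^1*73^1*461^1*84871^1 = 5712327526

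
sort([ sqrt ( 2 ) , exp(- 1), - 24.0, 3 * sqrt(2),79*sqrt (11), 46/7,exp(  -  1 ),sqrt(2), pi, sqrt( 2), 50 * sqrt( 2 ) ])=[ - 24.0,exp(-1),exp (- 1),sqrt( 2),sqrt( 2),sqrt (2),pi, 3*sqrt( 2 ),46/7, 50* sqrt( 2 ),79 *sqrt ( 11 )]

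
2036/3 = 678 + 2/3 = 678.67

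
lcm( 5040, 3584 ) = 161280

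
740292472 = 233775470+506517002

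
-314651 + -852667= - 1167318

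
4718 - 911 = 3807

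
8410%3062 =2286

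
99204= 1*99204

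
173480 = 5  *34696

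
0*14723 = 0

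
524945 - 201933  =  323012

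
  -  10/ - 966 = 5/483 = 0.01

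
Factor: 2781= 3^3*103^1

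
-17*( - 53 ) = 901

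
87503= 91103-3600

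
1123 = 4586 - 3463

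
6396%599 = 406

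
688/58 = 344/29 = 11.86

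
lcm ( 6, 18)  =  18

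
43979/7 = 43979/7 = 6282.71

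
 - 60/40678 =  - 30/20339 = - 0.00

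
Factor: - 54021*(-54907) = 3^1*11^1*1637^1*54907^1=2966131047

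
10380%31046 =10380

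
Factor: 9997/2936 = 2^(  -  3 )*13^1*367^( - 1 )*769^1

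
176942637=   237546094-60603457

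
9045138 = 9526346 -481208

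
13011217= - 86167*( - 151)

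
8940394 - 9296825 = -356431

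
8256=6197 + 2059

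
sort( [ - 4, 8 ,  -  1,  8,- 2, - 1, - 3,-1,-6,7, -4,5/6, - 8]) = [ - 8, - 6, - 4, - 4, - 3,  -  2,-1,-1, -1,  5/6, 7, 8,8]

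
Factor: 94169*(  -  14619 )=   -  1376656611 =- 3^1*11^1*443^1*94169^1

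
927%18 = 9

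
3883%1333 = 1217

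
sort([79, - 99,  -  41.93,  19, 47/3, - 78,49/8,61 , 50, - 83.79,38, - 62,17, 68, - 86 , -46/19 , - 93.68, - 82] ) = [ - 99,-93.68, - 86, - 83.79, - 82, - 78, - 62, - 41.93, - 46/19,49/8,47/3,17,19, 38,50,61 , 68,  79] 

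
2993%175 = 18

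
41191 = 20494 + 20697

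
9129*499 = 4555371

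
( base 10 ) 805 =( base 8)1445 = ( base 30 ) qp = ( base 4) 30211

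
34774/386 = 90 + 17/193 = 90.09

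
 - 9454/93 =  - 102 + 32/93 = - 101.66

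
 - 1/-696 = 1/696 = 0.00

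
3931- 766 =3165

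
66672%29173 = 8326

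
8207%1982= 279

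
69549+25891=95440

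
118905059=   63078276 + 55826783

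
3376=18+3358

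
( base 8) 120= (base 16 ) 50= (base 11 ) 73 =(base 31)2I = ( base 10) 80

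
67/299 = 67/299 = 0.22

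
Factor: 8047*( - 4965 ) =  - 3^1*5^1 * 13^1*331^1*619^1 = - 39953355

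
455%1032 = 455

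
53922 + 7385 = 61307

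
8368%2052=160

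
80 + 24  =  104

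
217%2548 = 217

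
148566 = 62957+85609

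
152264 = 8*19033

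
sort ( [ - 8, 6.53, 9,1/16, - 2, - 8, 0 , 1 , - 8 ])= [-8, - 8, - 8, -2,0,1/16, 1, 6.53 , 9 ] 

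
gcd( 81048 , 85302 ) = 6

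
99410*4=397640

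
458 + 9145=9603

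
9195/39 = 235 + 10/13 = 235.77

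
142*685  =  97270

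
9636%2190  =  876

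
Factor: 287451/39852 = 2^( - 2) *3^( - 3 ) * 19^1*41^1 =779/108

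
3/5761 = 3/5761 = 0.00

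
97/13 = 7 + 6/13 =7.46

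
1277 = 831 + 446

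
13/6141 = 13/6141 = 0.00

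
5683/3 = 5683/3 = 1894.33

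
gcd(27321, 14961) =3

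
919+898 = 1817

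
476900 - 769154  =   - 292254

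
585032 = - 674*(- 868 ) 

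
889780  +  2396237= 3286017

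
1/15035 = 1/15035 = 0.00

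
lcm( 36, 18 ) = 36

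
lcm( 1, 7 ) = 7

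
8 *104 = 832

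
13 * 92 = 1196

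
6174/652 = 9 +153/326 = 9.47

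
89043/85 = 89043/85 =1047.56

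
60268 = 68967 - 8699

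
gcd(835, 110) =5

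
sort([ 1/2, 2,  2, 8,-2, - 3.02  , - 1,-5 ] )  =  [ - 5, - 3.02, -2,-1 , 1/2, 2,2,8] 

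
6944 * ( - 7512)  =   - 52163328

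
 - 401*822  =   - 329622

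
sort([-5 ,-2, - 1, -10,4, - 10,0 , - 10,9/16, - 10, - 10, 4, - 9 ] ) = [ -10 , - 10, - 10, - 10, - 10, - 9, - 5,-2,-1,0, 9/16,4, 4 ] 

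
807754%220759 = 145477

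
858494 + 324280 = 1182774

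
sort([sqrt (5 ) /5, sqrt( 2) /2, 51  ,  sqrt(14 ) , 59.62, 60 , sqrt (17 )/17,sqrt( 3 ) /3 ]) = [ sqrt(17) /17, sqrt( 5)/5,sqrt ( 3) /3,  sqrt (2) /2, sqrt(14 ), 51,59.62, 60]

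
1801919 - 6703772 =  - 4901853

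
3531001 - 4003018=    - 472017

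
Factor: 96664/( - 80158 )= - 2^2 * 13^( -1)*43^1*281^1*3083^( - 1) = -  48332/40079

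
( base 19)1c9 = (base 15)29d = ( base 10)598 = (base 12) 41a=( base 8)1126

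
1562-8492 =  - 6930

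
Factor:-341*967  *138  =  -45505086  =  - 2^1*3^1*11^1 * 23^1*31^1*967^1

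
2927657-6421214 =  - 3493557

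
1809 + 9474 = 11283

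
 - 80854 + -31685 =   -  112539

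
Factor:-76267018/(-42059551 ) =2^1*491^( - 1)*2707^1* 14087^1*85661^ ( - 1)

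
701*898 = 629498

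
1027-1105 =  - 78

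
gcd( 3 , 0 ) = 3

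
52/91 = 4/7  =  0.57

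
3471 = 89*39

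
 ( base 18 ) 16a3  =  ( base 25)CI9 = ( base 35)6he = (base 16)1f17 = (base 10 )7959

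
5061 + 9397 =14458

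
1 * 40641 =40641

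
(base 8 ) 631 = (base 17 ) 171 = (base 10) 409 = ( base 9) 504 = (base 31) d6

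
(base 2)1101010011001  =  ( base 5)204214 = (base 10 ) 6809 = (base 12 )3b35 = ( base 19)ig7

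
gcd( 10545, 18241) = 37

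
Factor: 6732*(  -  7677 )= - 51681564 = - 2^2*3^4*11^1*17^1*853^1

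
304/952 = 38/119= 0.32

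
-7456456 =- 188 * 39662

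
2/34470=1/17235=0.00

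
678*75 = 50850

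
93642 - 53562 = 40080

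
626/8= 78 +1/4 =78.25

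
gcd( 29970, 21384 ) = 162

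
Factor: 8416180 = 2^2*5^1*420809^1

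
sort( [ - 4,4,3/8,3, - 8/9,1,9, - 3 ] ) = [ - 4,-3, - 8/9,3/8,  1,  3,4,9 ]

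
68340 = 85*804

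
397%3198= 397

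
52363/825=63+388/825 = 63.47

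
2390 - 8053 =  - 5663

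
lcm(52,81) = 4212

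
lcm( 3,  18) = 18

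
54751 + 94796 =149547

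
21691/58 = 21691/58 = 373.98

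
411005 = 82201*5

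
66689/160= 416  +  129/160= 416.81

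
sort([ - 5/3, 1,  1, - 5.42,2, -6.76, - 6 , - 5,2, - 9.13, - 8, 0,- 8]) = [-9.13, - 8, - 8,-6.76, - 6, - 5.42, - 5, - 5/3,0, 1,1, 2, 2 ]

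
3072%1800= 1272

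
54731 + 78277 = 133008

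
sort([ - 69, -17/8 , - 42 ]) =[ - 69,- 42, - 17/8]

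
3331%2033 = 1298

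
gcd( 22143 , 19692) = 3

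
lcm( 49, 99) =4851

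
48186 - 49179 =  - 993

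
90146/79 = 90146/79 = 1141.09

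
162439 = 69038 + 93401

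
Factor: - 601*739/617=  - 444139/617 = - 601^1*617^( - 1)*739^1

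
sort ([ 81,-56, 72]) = [ - 56 , 72,  81]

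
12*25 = 300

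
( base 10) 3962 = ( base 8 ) 7572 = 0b111101111010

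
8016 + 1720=9736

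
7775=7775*1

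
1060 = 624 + 436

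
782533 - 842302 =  - 59769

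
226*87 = 19662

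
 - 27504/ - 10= 2750 + 2/5 = 2750.40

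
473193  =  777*609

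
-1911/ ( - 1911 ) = 1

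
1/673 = 1/673 = 0.00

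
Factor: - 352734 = - 2^1*3^1*58789^1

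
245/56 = 35/8 = 4.38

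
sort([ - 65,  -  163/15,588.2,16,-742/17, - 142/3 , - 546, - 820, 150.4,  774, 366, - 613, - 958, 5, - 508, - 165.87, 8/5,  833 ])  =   [ - 958, - 820, - 613, - 546 , - 508, - 165.87, - 65, - 142/3, - 742/17, - 163/15, 8/5, 5, 16,150.4, 366, 588.2, 774, 833]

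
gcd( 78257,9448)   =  1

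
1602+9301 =10903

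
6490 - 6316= 174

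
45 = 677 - 632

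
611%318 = 293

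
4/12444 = 1/3111= 0.00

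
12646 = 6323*2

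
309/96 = 103/32 = 3.22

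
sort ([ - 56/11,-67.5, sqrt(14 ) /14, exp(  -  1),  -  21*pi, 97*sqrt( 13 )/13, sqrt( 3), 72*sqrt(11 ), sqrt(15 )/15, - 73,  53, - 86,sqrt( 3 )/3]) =[ - 86, - 73, -67.5,-21*pi ,  -  56/11,sqrt( 15 ) /15, sqrt( 14 )/14,  exp( - 1 ), sqrt(3 )/3, sqrt (3 ), 97*sqrt(13 ) /13,53, 72 * sqrt( 11 )] 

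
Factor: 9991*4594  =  2^1*97^1*103^1 * 2297^1 = 45898654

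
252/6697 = 252/6697  =  0.04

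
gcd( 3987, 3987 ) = 3987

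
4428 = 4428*1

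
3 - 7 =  - 4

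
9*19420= 174780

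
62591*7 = 438137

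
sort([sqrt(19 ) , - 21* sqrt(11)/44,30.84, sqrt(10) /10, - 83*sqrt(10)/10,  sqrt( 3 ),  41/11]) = [ - 83*sqrt(10) /10,-21 * sqrt(11 ) /44,  sqrt(10)/10, sqrt (3 ),  41/11, sqrt( 19 ) , 30.84]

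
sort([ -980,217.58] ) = [  -  980 , 217.58]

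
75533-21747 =53786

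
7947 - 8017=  - 70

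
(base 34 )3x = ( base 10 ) 135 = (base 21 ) 69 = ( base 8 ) 207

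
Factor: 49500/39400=495/394 = 2^( - 1 )*3^2 * 5^1*11^1*197^ ( - 1 ) 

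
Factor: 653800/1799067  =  2^3*3^( - 1 )*5^2*7^1*79^ (-1)*467^1 * 7591^( - 1 ) 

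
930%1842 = 930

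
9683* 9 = 87147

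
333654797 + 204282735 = 537937532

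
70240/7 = 10034+2/7 = 10034.29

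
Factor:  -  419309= - 11^1 * 38119^1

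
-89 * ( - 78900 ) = 7022100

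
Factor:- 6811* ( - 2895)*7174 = 141455820030 = 2^1*3^1*5^1*7^2*17^1*139^1*193^1*211^1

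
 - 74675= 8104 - 82779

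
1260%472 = 316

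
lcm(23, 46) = 46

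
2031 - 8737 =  - 6706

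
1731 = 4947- 3216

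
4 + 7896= 7900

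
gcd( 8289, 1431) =27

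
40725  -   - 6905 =47630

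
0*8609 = 0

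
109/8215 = 109/8215 = 0.01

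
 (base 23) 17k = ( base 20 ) 1fa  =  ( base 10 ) 710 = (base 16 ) 2c6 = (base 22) 1a6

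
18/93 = 6/31 = 0.19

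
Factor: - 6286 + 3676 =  - 2^1 * 3^2 * 5^1* 29^1 =-  2610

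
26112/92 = 6528/23=   283.83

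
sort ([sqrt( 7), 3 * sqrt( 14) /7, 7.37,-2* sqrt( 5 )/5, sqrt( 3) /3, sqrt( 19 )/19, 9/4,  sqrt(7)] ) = [ - 2 * sqrt(5 )/5,sqrt(19)/19,sqrt( 3)/3, 3 * sqrt( 14 ) /7,  9/4, sqrt( 7 ) , sqrt(7), 7.37]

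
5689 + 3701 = 9390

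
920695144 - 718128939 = 202566205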